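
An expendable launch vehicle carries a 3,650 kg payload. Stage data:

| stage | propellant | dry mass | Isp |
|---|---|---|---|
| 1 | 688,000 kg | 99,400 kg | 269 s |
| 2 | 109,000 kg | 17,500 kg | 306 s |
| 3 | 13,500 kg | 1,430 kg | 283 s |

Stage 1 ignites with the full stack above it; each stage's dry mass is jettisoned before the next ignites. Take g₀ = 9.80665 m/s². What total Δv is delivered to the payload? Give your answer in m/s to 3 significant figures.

Δv ≈ 11300 m/s

Ignition mass of stage 1 = 688,000+99,400 + 109,000+17,500 + 13,500+1,430 + 3,650 = 932,480 kg.
Stage 1: m₀ = 932,480 kg, m_f = 932,480 − 688,000 = 244,480 kg; Δv = 269×9.80665×ln(3.814) = 2638.0×1.3387 ≈ 3532 m/s.
Stage 2: m₀ = 145,080 kg, m_f = 145,080 − 109,000 = 36,080 kg; Δv = 306×9.80665×ln(4.021) = 3000.8×1.3915 ≈ 4176 m/s.
Stage 3: m₀ = 18,580 kg, m_f = 18,580 − 13,500 = 5,080 kg; Δv = 283×9.80665×ln(3.657) = 2775.3×1.2968 ≈ 3599 m/s.
Total Δv = 3532 + 4176 + 3599 = 11307 m/s.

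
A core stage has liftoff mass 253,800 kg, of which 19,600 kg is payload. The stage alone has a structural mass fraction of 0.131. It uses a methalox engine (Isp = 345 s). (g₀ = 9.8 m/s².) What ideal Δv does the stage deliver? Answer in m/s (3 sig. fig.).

Δv ≈ 5470 m/s

Stage wet mass = m₀ − payload = 253,800 − 19,600 = 234,200 kg.
Stage dry mass = ε × stage wet mass = 0.131 × 234,200 = 30,680.2 kg.
Burnout mass m_f = stage dry + payload = 30,680.2 + 19,600 = 50,280.2 kg.
v_e = Isp · g₀ = 345 × 9.8 = 3381.0 m/s.
Δv = v_e · ln(253,800/50,280.2) = 3381.0 × ln(5.048) = 3381.0 × 1.6189 ≈ 5474 m/s.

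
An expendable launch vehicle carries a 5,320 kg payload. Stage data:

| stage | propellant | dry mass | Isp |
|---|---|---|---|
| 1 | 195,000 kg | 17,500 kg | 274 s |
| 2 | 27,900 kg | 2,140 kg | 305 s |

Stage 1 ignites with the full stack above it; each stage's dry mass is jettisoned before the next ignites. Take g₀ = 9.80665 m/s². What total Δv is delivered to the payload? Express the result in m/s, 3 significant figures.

Ignition mass of stage 1 = 195,000+17,500 + 27,900+2,140 + 5,320 = 247,860 kg.
Stage 1: m₀ = 247,860 kg, m_f = 247,860 − 195,000 = 52,860 kg; Δv = 274×9.80665×ln(4.689) = 2687.0×1.5452 ≈ 4152 m/s.
Stage 2: m₀ = 35,360 kg, m_f = 35,360 − 27,900 = 7,460 kg; Δv = 305×9.80665×ln(4.74) = 2991.0×1.5560 ≈ 4654 m/s.
Total Δv = 4152 + 4654 = 8806 m/s.

Δv ≈ 8810 m/s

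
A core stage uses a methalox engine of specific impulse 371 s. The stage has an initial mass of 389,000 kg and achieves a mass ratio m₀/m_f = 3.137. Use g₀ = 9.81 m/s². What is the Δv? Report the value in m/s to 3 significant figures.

Δv ≈ 4160 m/s

v_e = Isp · g₀ = 371 × 9.81 = 3639.5 m/s.
From the ideal rocket equation, Δv = v_e · ln(3.137) = 3639.5 × 1.1433 ≈ 4160.9 m/s.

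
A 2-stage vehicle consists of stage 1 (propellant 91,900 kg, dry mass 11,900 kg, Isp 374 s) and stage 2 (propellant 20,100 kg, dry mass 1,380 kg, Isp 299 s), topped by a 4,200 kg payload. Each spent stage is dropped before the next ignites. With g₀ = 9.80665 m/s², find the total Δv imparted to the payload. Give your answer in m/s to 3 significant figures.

Δv ≈ 9010 m/s

Ignition mass of stage 1 = 91,900+11,900 + 20,100+1,380 + 4,200 = 129,480 kg.
Stage 1: m₀ = 129,480 kg, m_f = 129,480 − 91,900 = 37,580 kg; Δv = 374×9.80665×ln(3.445) = 3667.7×1.2371 ≈ 4537 m/s.
Stage 2: m₀ = 25,680 kg, m_f = 25,680 − 20,100 = 5,580 kg; Δv = 299×9.80665×ln(4.602) = 2932.2×1.5265 ≈ 4476 m/s.
Total Δv = 4537 + 4476 = 9013 m/s.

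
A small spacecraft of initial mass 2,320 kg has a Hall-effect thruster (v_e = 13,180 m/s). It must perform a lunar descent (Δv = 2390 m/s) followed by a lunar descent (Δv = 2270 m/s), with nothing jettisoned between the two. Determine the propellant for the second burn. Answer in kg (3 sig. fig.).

After the first burn: m = 2320 × exp(−2390/13180.0) = 2320 × 0.83416 = 1,935.25 kg.
After the second burn: m = 1,935.25 × exp(−2270/13180.0) = 1,935.25 × 0.84178 = 1,629.05 kg.
Second-burn propellant = 1,935.25 − 1,629.05 = 306.2 kg.

propellant for the second burn ≈ 306 kg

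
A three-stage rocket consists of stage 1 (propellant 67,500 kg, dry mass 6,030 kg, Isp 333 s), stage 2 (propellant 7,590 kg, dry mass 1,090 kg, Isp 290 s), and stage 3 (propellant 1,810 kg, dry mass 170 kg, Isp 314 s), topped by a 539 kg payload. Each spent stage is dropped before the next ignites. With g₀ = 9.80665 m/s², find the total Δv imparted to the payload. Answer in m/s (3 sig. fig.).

Ignition mass of stage 1 = 67,500+6,030 + 7,590+1,090 + 1,810+170 + 539 = 84,729 kg.
Stage 1: m₀ = 84,729 kg, m_f = 84,729 − 67,500 = 17,229 kg; Δv = 333×9.80665×ln(4.918) = 3265.6×1.5929 ≈ 5202 m/s.
Stage 2: m₀ = 11,199 kg, m_f = 11,199 − 7,590 = 3,609 kg; Δv = 290×9.80665×ln(3.103) = 2843.9×1.1324 ≈ 3220 m/s.
Stage 3: m₀ = 2,519 kg, m_f = 2,519 − 1,810 = 709 kg; Δv = 314×9.80665×ln(3.553) = 3079.3×1.2678 ≈ 3904 m/s.
Total Δv = 5202 + 3220 + 3904 = 12326 m/s.

Δv ≈ 12300 m/s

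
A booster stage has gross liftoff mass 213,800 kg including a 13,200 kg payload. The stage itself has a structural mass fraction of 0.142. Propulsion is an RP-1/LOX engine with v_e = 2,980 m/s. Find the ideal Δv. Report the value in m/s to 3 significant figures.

Δv ≈ 4870 m/s

Stage wet mass = m₀ − payload = 213,800 − 13,200 = 200,600 kg.
Stage dry mass = ε × stage wet mass = 0.142 × 200,600 = 28,485.2 kg.
Burnout mass m_f = stage dry + payload = 28,485.2 + 13,200 = 41,685.2 kg.
From the ideal rocket equation, Δv = v_e · ln(213,800/41,685.2) = 2980.0 × ln(5.129) = 2980.0 × 1.6349 ≈ 4872 m/s.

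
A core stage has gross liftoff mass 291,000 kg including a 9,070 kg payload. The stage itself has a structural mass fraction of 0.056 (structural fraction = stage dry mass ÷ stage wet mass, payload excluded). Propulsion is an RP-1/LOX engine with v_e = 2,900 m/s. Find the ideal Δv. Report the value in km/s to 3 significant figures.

Stage wet mass = m₀ − payload = 291,000 − 9,070 = 281,930 kg.
Stage dry mass = ε × stage wet mass = 0.056 × 281,930 = 15,788.1 kg.
Burnout mass m_f = stage dry + payload = 15,788.1 + 9,070 = 24,858.1 kg.
By the Tsiolkovsky rocket equation, Δv = v_e · ln(291,000/24,858.1) = 2900.0 × ln(11.71) = 2900.0 × 2.4601 ≈ 7134 m/s.

Δv ≈ 7.13 km/s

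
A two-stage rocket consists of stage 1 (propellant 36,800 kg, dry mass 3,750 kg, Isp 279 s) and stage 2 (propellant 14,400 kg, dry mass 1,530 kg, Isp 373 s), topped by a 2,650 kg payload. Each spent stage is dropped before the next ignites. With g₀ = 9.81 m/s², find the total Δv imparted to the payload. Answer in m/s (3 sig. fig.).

Ignition mass of stage 1 = 36,800+3,750 + 14,400+1,530 + 2,650 = 59,130 kg.
Stage 1: m₀ = 59,130 kg, m_f = 59,130 − 36,800 = 22,330 kg; Δv = 279×9.81×ln(2.648) = 2737.0×0.9738 ≈ 2665 m/s.
Stage 2: m₀ = 18,580 kg, m_f = 18,580 − 14,400 = 4,180 kg; Δv = 373×9.81×ln(4.445) = 3659.1×1.4918 ≈ 5459 m/s.
Total Δv = 2665 + 5459 = 8124 m/s.

Δv ≈ 8120 m/s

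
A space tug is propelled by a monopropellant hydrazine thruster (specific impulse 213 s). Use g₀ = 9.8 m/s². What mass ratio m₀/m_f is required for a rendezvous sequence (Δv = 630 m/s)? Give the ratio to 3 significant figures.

mass ratio ≈ 1.35

v_e = Isp · g₀ = 213 × 9.8 = 2087.4 m/s.
m₀/m_f = exp(Δv / v_e) = exp(630 / 2087.4) = exp(0.3018) = 1.3523.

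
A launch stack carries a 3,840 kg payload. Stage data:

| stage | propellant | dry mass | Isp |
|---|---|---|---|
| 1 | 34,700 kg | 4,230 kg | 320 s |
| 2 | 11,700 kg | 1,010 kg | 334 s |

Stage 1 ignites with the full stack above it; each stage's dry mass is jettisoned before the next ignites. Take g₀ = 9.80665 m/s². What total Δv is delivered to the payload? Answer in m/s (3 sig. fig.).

Δv ≈ 7100 m/s

Ignition mass of stage 1 = 34,700+4,230 + 11,700+1,010 + 3,840 = 55,480 kg.
Stage 1: m₀ = 55,480 kg, m_f = 55,480 − 34,700 = 20,780 kg; Δv = 320×9.80665×ln(2.67) = 3138.1×0.9820 ≈ 3082 m/s.
Stage 2: m₀ = 16,550 kg, m_f = 16,550 − 11,700 = 4,850 kg; Δv = 334×9.80665×ln(3.412) = 3275.4×1.2274 ≈ 4020 m/s.
Total Δv = 3082 + 4020 = 7102 m/s.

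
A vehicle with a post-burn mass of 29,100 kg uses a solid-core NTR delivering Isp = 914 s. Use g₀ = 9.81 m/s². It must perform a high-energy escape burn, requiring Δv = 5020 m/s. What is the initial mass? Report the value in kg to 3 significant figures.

v_e = Isp · g₀ = 914 × 9.81 = 8966.3 m/s.
By the Tsiolkovsky rocket equation, m₀/m_f = exp(Δv / v_e) = exp(5020 / 8966.3) = exp(0.5599) = 1.7504.
m₀ = m_f × 1.7504 = 29,100 × 1.7504 = 50,936.6 kg.

initial mass ≈ 50900 kg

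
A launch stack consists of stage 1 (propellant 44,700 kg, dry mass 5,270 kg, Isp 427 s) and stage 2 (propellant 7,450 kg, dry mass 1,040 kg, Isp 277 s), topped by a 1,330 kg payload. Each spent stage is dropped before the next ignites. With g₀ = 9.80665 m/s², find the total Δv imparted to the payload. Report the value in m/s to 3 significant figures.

Δv ≈ 9630 m/s

Ignition mass of stage 1 = 44,700+5,270 + 7,450+1,040 + 1,330 = 59,790 kg.
Stage 1: m₀ = 59,790 kg, m_f = 59,790 − 44,700 = 15,090 kg; Δv = 427×9.80665×ln(3.962) = 4187.4×1.3768 ≈ 5765 m/s.
Stage 2: m₀ = 9,820 kg, m_f = 9,820 − 7,450 = 2,370 kg; Δv = 277×9.80665×ln(4.143) = 2716.4×1.4215 ≈ 3862 m/s.
Total Δv = 5765 + 3862 = 9627 m/s.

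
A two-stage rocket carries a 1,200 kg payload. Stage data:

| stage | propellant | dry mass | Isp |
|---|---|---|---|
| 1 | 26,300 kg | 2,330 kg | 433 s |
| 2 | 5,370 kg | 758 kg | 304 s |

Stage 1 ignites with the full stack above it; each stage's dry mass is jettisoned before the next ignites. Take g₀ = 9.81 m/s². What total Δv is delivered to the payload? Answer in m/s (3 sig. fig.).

Ignition mass of stage 1 = 26,300+2,330 + 5,370+758 + 1,200 = 35,958 kg.
Stage 1: m₀ = 35,958 kg, m_f = 35,958 − 26,300 = 9,658 kg; Δv = 433×9.81×ln(3.723) = 4247.7×1.3146 ≈ 5584 m/s.
Stage 2: m₀ = 7,328 kg, m_f = 7,328 − 5,370 = 1,958 kg; Δv = 304×9.81×ln(3.743) = 2982.2×1.3198 ≈ 3936 m/s.
Total Δv = 5584 + 3936 = 9520 m/s.

Δv ≈ 9520 m/s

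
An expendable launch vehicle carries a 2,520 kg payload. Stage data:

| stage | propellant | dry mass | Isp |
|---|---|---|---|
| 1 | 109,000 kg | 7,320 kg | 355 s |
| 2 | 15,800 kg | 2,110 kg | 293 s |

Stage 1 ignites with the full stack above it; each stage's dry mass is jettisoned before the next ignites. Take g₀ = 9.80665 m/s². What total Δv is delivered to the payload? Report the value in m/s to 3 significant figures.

Δv ≈ 9820 m/s

Ignition mass of stage 1 = 109,000+7,320 + 15,800+2,110 + 2,520 = 136,750 kg.
Stage 1: m₀ = 136,750 kg, m_f = 136,750 − 109,000 = 27,750 kg; Δv = 355×9.80665×ln(4.928) = 3481.4×1.5949 ≈ 5552 m/s.
Stage 2: m₀ = 20,430 kg, m_f = 20,430 − 15,800 = 4,630 kg; Δv = 293×9.80665×ln(4.413) = 2873.3×1.4844 ≈ 4265 m/s.
Total Δv = 5552 + 4265 = 9817 m/s.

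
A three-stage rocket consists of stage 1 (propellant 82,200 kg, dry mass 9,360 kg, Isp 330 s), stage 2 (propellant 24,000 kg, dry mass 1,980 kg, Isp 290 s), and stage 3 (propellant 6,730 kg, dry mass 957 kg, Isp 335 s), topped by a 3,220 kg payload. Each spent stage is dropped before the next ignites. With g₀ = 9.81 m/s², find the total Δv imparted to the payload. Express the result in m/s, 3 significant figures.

Δv ≈ 9450 m/s

Ignition mass of stage 1 = 82,200+9,360 + 24,000+1,980 + 6,730+957 + 3,220 = 128,447 kg.
Stage 1: m₀ = 128,447 kg, m_f = 128,447 − 82,200 = 46,247 kg; Δv = 330×9.81×ln(2.777) = 3237.3×1.0215 ≈ 3307 m/s.
Stage 2: m₀ = 36,887 kg, m_f = 36,887 − 24,000 = 12,887 kg; Δv = 290×9.81×ln(2.862) = 2844.9×1.0516 ≈ 2992 m/s.
Stage 3: m₀ = 10,907 kg, m_f = 10,907 − 6,730 = 4,177 kg; Δv = 335×9.81×ln(2.611) = 3286.4×0.9598 ≈ 3154 m/s.
Total Δv = 3307 + 2992 + 3154 = 9453 m/s.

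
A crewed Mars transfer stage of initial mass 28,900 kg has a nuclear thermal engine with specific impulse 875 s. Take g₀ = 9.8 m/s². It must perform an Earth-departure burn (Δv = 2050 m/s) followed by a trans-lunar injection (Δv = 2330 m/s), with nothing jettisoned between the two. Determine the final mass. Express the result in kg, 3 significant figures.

v_e = Isp · g₀ = 875 × 9.8 = 8575.0 m/s.
After the first burn: m = 28900 × exp(−2050/8575.0) = 28900 × 0.78736 = 22,754.7 kg.
After the second burn: m = 22,754.7 × exp(−2330/8575.0) = 22,754.7 × 0.76207 = 17,340.7 kg.

final mass ≈ 17300 kg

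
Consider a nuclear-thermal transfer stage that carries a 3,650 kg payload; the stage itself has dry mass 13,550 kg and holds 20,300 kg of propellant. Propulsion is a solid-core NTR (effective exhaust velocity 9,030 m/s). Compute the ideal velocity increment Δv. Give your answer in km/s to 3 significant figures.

Δv ≈ 7.04 km/s

m₀ = payload + dry + propellant = 3,650 + 13,550 + 20,300 = 37,500 kg.
m_f = payload + dry = 3,650 + 13,550 = 17,200 kg.
Using Δv = v_e ln(m₀/m_f): Δv = v_e · ln(m₀/m_f) = 9030.0 × ln(2.18) = 9030.0 × 0.7794 ≈ 7038.3 m/s.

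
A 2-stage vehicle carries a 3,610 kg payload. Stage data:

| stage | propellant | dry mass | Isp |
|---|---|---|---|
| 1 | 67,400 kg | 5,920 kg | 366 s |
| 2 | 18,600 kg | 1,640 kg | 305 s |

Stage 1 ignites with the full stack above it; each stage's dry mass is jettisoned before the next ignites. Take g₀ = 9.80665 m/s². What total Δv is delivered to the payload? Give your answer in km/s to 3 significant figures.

Ignition mass of stage 1 = 67,400+5,920 + 18,600+1,640 + 3,610 = 97,170 kg.
Stage 1: m₀ = 97,170 kg, m_f = 97,170 − 67,400 = 29,770 kg; Δv = 366×9.80665×ln(3.264) = 3589.2×1.1830 ≈ 4246 m/s.
Stage 2: m₀ = 23,850 kg, m_f = 23,850 − 18,600 = 5,250 kg; Δv = 305×9.80665×ln(4.543) = 2991.0×1.5136 ≈ 4527 m/s.
Total Δv = 4246 + 4527 = 8773 m/s.

Δv ≈ 8.77 km/s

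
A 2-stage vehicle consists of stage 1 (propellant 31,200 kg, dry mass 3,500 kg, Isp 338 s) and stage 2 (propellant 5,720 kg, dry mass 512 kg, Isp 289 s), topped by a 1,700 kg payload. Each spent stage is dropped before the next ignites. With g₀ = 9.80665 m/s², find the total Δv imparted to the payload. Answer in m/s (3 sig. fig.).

Ignition mass of stage 1 = 31,200+3,500 + 5,720+512 + 1,700 = 42,632 kg.
Stage 1: m₀ = 42,632 kg, m_f = 42,632 − 31,200 = 11,432 kg; Δv = 338×9.80665×ln(3.729) = 3314.6×1.3162 ≈ 4363 m/s.
Stage 2: m₀ = 7,932 kg, m_f = 7,932 − 5,720 = 2,212 kg; Δv = 289×9.80665×ln(3.586) = 2834.1×1.2770 ≈ 3619 m/s.
Total Δv = 4363 + 3619 = 7982 m/s.

Δv ≈ 7980 m/s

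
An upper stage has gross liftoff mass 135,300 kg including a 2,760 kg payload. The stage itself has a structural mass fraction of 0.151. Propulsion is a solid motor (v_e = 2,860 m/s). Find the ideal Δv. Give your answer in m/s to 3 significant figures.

Stage wet mass = m₀ − payload = 135,300 − 2,760 = 132,540 kg.
Stage dry mass = ε × stage wet mass = 0.151 × 132,540 = 20,013.5 kg.
Burnout mass m_f = stage dry + payload = 20,013.5 + 2,760 = 22,773.5 kg.
Δv = v_e · ln(135,300/22,773.5) = 2860.0 × ln(5.941) = 2860.0 × 1.7819 ≈ 5096 m/s.

Δv ≈ 5100 m/s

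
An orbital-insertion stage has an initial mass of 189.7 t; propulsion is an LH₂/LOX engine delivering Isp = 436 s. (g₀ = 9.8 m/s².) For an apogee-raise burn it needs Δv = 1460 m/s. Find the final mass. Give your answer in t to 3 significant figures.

v_e = Isp · g₀ = 436 × 9.8 = 4272.8 m/s.
By the Tsiolkovsky rocket equation, m₀/m_f = exp(Δv / v_e) = exp(1460 / 4272.8) = exp(0.3417) = 1.4073.
m_f = m₀ / 1.4073 = 189.7 / 1.4073 = 134.797 t.

final mass ≈ 135 t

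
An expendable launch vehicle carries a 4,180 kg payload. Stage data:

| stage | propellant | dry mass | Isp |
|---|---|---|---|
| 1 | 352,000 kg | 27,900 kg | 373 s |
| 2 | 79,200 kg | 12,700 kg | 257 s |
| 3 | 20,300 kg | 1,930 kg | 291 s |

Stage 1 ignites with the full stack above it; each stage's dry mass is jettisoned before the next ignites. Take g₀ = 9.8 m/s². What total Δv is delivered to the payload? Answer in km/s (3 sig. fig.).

Ignition mass of stage 1 = 352,000+27,900 + 79,200+12,700 + 20,300+1,930 + 4,180 = 498,210 kg.
Stage 1: m₀ = 498,210 kg, m_f = 498,210 − 352,000 = 146,210 kg; Δv = 373×9.8×ln(3.407) = 3655.4×1.2260 ≈ 4481 m/s.
Stage 2: m₀ = 118,310 kg, m_f = 118,310 − 79,200 = 39,110 kg; Δv = 257×9.8×ln(3.025) = 2518.6×1.1069 ≈ 2788 m/s.
Stage 3: m₀ = 26,410 kg, m_f = 26,410 − 20,300 = 6,110 kg; Δv = 291×9.8×ln(4.322) = 2851.8×1.4638 ≈ 4175 m/s.
Total Δv = 4481 + 2788 + 4175 = 11444 m/s.

Δv ≈ 11.4 km/s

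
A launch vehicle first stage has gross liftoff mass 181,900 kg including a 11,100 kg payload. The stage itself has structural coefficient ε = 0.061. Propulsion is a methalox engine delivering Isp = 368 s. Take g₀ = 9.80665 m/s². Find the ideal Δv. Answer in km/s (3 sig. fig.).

Δv ≈ 7.70 km/s

Stage wet mass = m₀ − payload = 181,900 − 11,100 = 170,800 kg.
Stage dry mass = ε × stage wet mass = 0.061 × 170,800 = 10,418.8 kg.
Burnout mass m_f = stage dry + payload = 10,418.8 + 11,100 = 21,518.8 kg.
v_e = Isp · g₀ = 368 × 9.80665 = 3608.8 m/s.
By the Tsiolkovsky rocket equation, Δv = v_e · ln(181,900/21,518.8) = 3608.8 × ln(8.453) = 3608.8 × 2.1345 ≈ 7703 m/s.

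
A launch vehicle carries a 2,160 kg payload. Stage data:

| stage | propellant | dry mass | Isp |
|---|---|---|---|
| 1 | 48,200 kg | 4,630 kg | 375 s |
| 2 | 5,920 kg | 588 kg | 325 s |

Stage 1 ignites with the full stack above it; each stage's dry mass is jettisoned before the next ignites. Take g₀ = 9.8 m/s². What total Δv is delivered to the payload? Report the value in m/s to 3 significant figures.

Δv ≈ 9290 m/s

Ignition mass of stage 1 = 48,200+4,630 + 5,920+588 + 2,160 = 61,498 kg.
Stage 1: m₀ = 61,498 kg, m_f = 61,498 − 48,200 = 13,298 kg; Δv = 375×9.8×ln(4.625) = 3675.0×1.5314 ≈ 5628 m/s.
Stage 2: m₀ = 8,668 kg, m_f = 8,668 − 5,920 = 2,748 kg; Δv = 325×9.8×ln(3.154) = 3185.0×1.1488 ≈ 3659 m/s.
Total Δv = 5628 + 3659 = 9287 m/s.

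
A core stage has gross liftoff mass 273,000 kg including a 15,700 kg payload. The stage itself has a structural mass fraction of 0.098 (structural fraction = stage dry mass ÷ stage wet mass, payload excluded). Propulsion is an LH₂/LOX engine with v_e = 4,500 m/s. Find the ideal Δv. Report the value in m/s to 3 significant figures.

Stage wet mass = m₀ − payload = 273,000 − 15,700 = 257,300 kg.
Stage dry mass = ε × stage wet mass = 0.098 × 257,300 = 25,215.4 kg.
Burnout mass m_f = stage dry + payload = 25,215.4 + 15,700 = 40,915.4 kg.
Rocket equation: Δv = v_e · ln(273,000/40,915.4) = 4500.0 × ln(6.672) = 4500.0 × 1.8980 ≈ 8541 m/s.

Δv ≈ 8540 m/s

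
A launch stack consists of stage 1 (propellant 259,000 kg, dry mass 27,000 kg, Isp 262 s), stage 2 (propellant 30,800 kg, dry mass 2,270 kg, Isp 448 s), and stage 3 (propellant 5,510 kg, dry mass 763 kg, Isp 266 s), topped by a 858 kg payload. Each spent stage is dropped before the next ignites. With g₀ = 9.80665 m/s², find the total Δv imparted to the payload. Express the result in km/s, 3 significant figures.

Δv ≈ 14.3 km/s

Ignition mass of stage 1 = 259,000+27,000 + 30,800+2,270 + 5,510+763 + 858 = 326,201 kg.
Stage 1: m₀ = 326,201 kg, m_f = 326,201 − 259,000 = 67,201 kg; Δv = 262×9.80665×ln(4.854) = 2569.3×1.5798 ≈ 4059 m/s.
Stage 2: m₀ = 40,201 kg, m_f = 40,201 − 30,800 = 9,401 kg; Δv = 448×9.80665×ln(4.276) = 4393.4×1.4531 ≈ 6384 m/s.
Stage 3: m₀ = 7,131 kg, m_f = 7,131 − 5,510 = 1,621 kg; Δv = 266×9.80665×ln(4.399) = 2608.6×1.4814 ≈ 3864 m/s.
Total Δv = 4059 + 6384 + 3864 = 14307 m/s.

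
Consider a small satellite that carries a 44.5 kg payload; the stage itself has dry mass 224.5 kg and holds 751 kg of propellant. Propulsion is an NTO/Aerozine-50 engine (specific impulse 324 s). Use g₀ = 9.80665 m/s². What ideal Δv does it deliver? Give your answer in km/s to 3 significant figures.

v_e = Isp · g₀ = 324 × 9.80665 = 3177.4 m/s.
m₀ = payload + dry + propellant = 44.5 + 224.5 + 751 = 1,020 kg.
m_f = payload + dry = 44.5 + 224.5 = 269 kg.
Δv = v_e · ln(m₀/m_f) = 3177.4 × ln(3.792) = 3177.4 × 1.3328 ≈ 4234.9 m/s.

Δv ≈ 4.23 km/s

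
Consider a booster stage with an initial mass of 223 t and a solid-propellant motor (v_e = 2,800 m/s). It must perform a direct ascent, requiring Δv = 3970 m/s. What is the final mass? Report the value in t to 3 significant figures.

m₀/m_f = exp(Δv / v_e) = exp(3970 / 2800.0) = exp(1.4179) = 4.1283.
m_f = m₀ / 4.1283 = 223 / 4.1283 = 54.0174 t.

final mass ≈ 54.0 t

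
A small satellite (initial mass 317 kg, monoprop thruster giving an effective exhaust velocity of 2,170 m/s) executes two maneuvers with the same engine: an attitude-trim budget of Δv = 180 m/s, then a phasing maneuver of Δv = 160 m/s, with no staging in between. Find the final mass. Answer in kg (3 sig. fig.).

After the first burn: m = 317 × exp(−180/2170.0) = 317 × 0.92040 = 291.767 kg.
After the second burn: m = 291.767 × exp(−160/2170.0) = 291.767 × 0.92892 = 271.028 kg.

final mass ≈ 271 kg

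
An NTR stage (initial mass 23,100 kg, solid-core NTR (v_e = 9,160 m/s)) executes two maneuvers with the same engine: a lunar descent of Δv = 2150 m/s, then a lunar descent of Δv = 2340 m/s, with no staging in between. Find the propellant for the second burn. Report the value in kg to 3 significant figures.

propellant for the second burn ≈ 4120 kg

After the first burn: m = 23100 × exp(−2150/9160.0) = 23100 × 0.79080 = 18,267.5 kg.
After the second burn: m = 18,267.5 × exp(−2340/9160.0) = 18,267.5 × 0.77456 = 14,149.3 kg.
Second-burn propellant = 18,267.5 − 14,149.3 = 4,118.2 kg.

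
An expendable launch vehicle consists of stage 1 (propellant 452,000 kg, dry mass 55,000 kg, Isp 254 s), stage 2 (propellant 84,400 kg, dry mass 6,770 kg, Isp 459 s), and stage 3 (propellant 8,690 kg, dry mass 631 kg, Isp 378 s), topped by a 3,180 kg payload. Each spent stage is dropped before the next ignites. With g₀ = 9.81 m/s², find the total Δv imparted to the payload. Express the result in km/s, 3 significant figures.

Ignition mass of stage 1 = 452,000+55,000 + 84,400+6,770 + 8,690+631 + 3,180 = 610,671 kg.
Stage 1: m₀ = 610,671 kg, m_f = 610,671 − 452,000 = 158,671 kg; Δv = 254×9.81×ln(3.849) = 2491.7×1.3477 ≈ 3358 m/s.
Stage 2: m₀ = 103,671 kg, m_f = 103,671 − 84,400 = 19,271 kg; Δv = 459×9.81×ln(5.38) = 4502.8×1.6826 ≈ 7576 m/s.
Stage 3: m₀ = 12,501 kg, m_f = 12,501 − 8,690 = 3,811 kg; Δv = 378×9.81×ln(3.28) = 3708.2×1.1879 ≈ 4405 m/s.
Total Δv = 3358 + 7576 + 4405 = 15339 m/s.

Δv ≈ 15.3 km/s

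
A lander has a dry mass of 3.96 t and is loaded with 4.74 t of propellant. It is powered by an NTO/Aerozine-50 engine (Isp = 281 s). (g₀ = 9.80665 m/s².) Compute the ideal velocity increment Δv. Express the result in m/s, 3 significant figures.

v_e = Isp · g₀ = 281 × 9.80665 = 2755.7 m/s.
m₀ = m_dry + m_prop = 3.96 + 4.74 = 8.7 t.
Using Δv = v_e ln(m₀/m_f): Δv = v_e · ln(m₀/m_f) = 2755.7 × ln(2.197) = 2755.7 × 0.7871 ≈ 2168.9 m/s.

Δv ≈ 2170 m/s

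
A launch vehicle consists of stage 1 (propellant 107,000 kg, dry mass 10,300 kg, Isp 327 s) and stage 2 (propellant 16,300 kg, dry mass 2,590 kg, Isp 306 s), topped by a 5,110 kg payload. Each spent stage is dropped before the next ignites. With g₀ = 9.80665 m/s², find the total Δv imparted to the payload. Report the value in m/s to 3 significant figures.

Δv ≈ 7950 m/s

Ignition mass of stage 1 = 107,000+10,300 + 16,300+2,590 + 5,110 = 141,300 kg.
Stage 1: m₀ = 141,300 kg, m_f = 141,300 − 107,000 = 34,300 kg; Δv = 327×9.80665×ln(4.12) = 3206.8×1.4157 ≈ 4540 m/s.
Stage 2: m₀ = 24,000 kg, m_f = 24,000 − 16,300 = 7,700 kg; Δv = 306×9.80665×ln(3.117) = 3000.8×1.1368 ≈ 3411 m/s.
Total Δv = 4540 + 3411 = 7951 m/s.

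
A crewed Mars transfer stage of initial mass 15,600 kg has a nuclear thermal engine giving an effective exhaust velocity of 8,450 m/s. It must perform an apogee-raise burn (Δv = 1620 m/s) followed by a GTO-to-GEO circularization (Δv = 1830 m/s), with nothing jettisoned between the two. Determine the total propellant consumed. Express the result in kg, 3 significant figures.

total propellant consumed ≈ 5230 kg

After the first burn: m = 15600 × exp(−1620/8450.0) = 15600 × 0.82554 = 12,878.4 kg.
After the second burn: m = 12,878.4 × exp(−1830/8450.0) = 12,878.4 × 0.80528 = 10,370.7 kg.
Total propellant = m₀ − m_final = 15600 − 10,370.7 = 5,229.3 kg.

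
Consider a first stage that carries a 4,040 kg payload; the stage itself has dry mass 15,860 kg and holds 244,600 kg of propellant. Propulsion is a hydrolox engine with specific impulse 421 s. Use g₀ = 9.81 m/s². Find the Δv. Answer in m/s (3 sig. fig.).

v_e = Isp · g₀ = 421 × 9.81 = 4130.0 m/s.
m₀ = payload + dry + propellant = 4,040 + 15,860 + 244,600 = 264,500 kg.
m_f = payload + dry = 4,040 + 15,860 = 19,900 kg.
Rocket equation: Δv = v_e · ln(m₀/m_f) = 4130.0 × ln(13.29) = 4130.0 × 2.5871 ≈ 10684.8 m/s.

Δv ≈ 10700 m/s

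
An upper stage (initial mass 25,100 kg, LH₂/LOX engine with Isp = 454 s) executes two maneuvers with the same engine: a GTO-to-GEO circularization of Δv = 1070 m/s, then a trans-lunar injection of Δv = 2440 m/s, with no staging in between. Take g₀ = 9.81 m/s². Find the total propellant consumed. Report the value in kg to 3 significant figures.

total propellant consumed ≈ 13700 kg

v_e = Isp · g₀ = 454 × 9.81 = 4453.7 m/s.
After the first burn: m = 25100 × exp(−1070/4453.7) = 25100 × 0.78643 = 19,739.4 kg.
After the second burn: m = 19,739.4 × exp(−2440/4453.7) = 19,739.4 × 0.57819 = 11,413.1 kg.
Total propellant = m₀ − m_final = 25100 − 11,413.1 = 13,686.9 kg.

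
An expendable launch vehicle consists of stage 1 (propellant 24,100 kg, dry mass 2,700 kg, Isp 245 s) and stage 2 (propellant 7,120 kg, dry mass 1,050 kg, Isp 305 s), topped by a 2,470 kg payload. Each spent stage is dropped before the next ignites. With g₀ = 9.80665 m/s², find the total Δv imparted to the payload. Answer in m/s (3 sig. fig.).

Δv ≈ 5790 m/s

Ignition mass of stage 1 = 24,100+2,700 + 7,120+1,050 + 2,470 = 37,440 kg.
Stage 1: m₀ = 37,440 kg, m_f = 37,440 − 24,100 = 13,340 kg; Δv = 245×9.80665×ln(2.807) = 2402.6×1.0320 ≈ 2479 m/s.
Stage 2: m₀ = 10,640 kg, m_f = 10,640 − 7,120 = 3,520 kg; Δv = 305×9.80665×ln(3.023) = 2991.0×1.1062 ≈ 3309 m/s.
Total Δv = 2479 + 3309 = 5788 m/s.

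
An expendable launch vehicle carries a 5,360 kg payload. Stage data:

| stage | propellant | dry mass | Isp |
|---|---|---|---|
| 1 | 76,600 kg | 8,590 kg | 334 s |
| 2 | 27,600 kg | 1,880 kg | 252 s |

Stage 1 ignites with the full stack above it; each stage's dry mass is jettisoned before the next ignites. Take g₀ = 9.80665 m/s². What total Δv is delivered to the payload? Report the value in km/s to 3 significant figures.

Ignition mass of stage 1 = 76,600+8,590 + 27,600+1,880 + 5,360 = 120,030 kg.
Stage 1: m₀ = 120,030 kg, m_f = 120,030 − 76,600 = 43,430 kg; Δv = 334×9.80665×ln(2.764) = 3275.4×1.0166 ≈ 3330 m/s.
Stage 2: m₀ = 34,840 kg, m_f = 34,840 − 27,600 = 7,240 kg; Δv = 252×9.80665×ln(4.812) = 2471.3×1.5711 ≈ 3883 m/s.
Total Δv = 3330 + 3883 = 7213 m/s.

Δv ≈ 7.21 km/s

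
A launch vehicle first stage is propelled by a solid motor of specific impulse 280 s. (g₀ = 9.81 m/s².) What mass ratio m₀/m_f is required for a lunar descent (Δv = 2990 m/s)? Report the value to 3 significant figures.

mass ratio ≈ 2.97

v_e = Isp · g₀ = 280 × 9.81 = 2746.8 m/s.
Using Δv = v_e ln(m₀/m_f): m₀/m_f = exp(Δv / v_e) = exp(2990 / 2746.8) = exp(1.0885) = 2.9699.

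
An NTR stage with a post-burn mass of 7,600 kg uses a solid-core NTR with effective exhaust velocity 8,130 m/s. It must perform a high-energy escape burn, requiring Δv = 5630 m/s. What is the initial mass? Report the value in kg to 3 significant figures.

initial mass ≈ 15200 kg

m₀/m_f = exp(Δv / v_e) = exp(5630 / 8130.0) = exp(0.6925) = 1.9987.
m₀ = m_f × 1.9987 = 7,600 × 1.9987 = 15,190.1 kg.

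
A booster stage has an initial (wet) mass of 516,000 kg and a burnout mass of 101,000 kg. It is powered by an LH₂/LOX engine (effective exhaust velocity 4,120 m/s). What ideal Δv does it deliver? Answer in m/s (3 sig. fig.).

Δv ≈ 6720 m/s

Δv = v_e · ln(m₀/m_f) = 4120.0 × ln(5.109) = 4120.0 × 1.6310 ≈ 6719.7 m/s.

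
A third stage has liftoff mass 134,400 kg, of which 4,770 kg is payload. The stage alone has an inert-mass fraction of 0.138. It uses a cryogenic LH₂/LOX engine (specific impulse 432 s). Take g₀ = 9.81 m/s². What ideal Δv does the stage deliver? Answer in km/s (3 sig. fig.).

Δv ≈ 7.54 km/s

Stage wet mass = m₀ − payload = 134,400 − 4,770 = 129,630 kg.
Stage dry mass = ε × stage wet mass = 0.138 × 129,630 = 17,888.9 kg.
Burnout mass m_f = stage dry + payload = 17,888.9 + 4,770 = 22,658.9 kg.
v_e = Isp · g₀ = 432 × 9.81 = 4237.9 m/s.
Δv = v_e · ln(134,400/22,658.9) = 4237.9 × ln(5.931) = 4237.9 × 1.7803 ≈ 7545 m/s.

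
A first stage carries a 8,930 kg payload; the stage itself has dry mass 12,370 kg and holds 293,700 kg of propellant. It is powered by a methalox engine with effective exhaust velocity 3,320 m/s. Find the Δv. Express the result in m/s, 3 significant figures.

m₀ = payload + dry + propellant = 8,930 + 12,370 + 293,700 = 315,000 kg.
m_f = payload + dry = 8,930 + 12,370 = 21,300 kg.
Δv = v_e · ln(m₀/m_f) = 3320.0 × ln(14.79) = 3320.0 × 2.6939 ≈ 8943.6 m/s.

Δv ≈ 8940 m/s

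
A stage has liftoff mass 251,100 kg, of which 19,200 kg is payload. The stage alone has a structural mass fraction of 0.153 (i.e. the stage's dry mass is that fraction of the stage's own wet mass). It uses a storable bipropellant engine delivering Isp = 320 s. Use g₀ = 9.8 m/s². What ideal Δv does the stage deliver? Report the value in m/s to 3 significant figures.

Stage wet mass = m₀ − payload = 251,100 − 19,200 = 231,900 kg.
Stage dry mass = ε × stage wet mass = 0.153 × 231,900 = 35,480.7 kg.
Burnout mass m_f = stage dry + payload = 35,480.7 + 19,200 = 54,680.7 kg.
v_e = Isp · g₀ = 320 × 9.8 = 3136.0 m/s.
By the Tsiolkovsky rocket equation, Δv = v_e · ln(251,100/54,680.7) = 3136.0 × ln(4.592) = 3136.0 × 1.5243 ≈ 4780 m/s.

Δv ≈ 4780 m/s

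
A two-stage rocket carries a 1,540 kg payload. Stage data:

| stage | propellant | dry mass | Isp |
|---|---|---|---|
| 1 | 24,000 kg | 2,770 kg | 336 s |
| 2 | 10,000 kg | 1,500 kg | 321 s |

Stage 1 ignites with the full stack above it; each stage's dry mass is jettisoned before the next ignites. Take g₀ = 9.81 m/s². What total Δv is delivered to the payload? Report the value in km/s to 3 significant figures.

Δv ≈ 7.63 km/s

Ignition mass of stage 1 = 24,000+2,770 + 10,000+1,500 + 1,540 = 39,810 kg.
Stage 1: m₀ = 39,810 kg, m_f = 39,810 − 24,000 = 15,810 kg; Δv = 336×9.81×ln(2.518) = 3296.2×0.9235 ≈ 3044 m/s.
Stage 2: m₀ = 13,040 kg, m_f = 13,040 − 10,000 = 3,040 kg; Δv = 321×9.81×ln(4.289) = 3149.0×1.4562 ≈ 4585 m/s.
Total Δv = 3044 + 4585 = 7629 m/s.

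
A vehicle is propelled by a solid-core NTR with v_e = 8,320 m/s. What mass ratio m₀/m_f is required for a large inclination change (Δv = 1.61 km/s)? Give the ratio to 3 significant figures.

mass ratio ≈ 1.21

From the ideal rocket equation, m₀/m_f = exp(Δv / v_e) = exp(1610 / 8320.0) = exp(0.1935) = 1.2135.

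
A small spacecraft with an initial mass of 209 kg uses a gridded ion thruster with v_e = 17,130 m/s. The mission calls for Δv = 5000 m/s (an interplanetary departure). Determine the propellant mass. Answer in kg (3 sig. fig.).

propellant mass ≈ 52.9 kg

m₀/m_f = exp(Δv / v_e) = exp(5000 / 17130.0) = exp(0.2919) = 1.3389.
m_f = 209 / 1.3389 = 156.098 kg, so propellant = m₀ − m_f = 209 − 156.098 = 52.902 kg.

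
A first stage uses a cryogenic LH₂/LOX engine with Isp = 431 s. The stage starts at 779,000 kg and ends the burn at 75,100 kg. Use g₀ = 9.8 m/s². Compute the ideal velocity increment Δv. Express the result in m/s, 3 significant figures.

Δv ≈ 9880 m/s

v_e = Isp · g₀ = 431 × 9.8 = 4223.8 m/s.
Using Δv = v_e ln(m₀/m_f): Δv = v_e · ln(m₀/m_f) = 4223.8 × ln(10.37) = 4223.8 × 2.3392 ≈ 9880.3 m/s.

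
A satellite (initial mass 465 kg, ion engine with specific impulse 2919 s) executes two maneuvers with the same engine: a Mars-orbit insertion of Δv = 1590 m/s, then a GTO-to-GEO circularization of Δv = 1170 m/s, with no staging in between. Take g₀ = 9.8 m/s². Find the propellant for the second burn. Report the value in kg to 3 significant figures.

v_e = Isp · g₀ = 2919 × 9.8 = 28606.2 m/s.
After the first burn: m = 465 × exp(−1590/28606.2) = 465 × 0.94593 = 439.857 kg.
After the second burn: m = 439.857 × exp(−1170/28606.2) = 439.857 × 0.95992 = 422.228 kg.
Second-burn propellant = 439.857 − 422.228 = 17.629 kg.

propellant for the second burn ≈ 17.6 kg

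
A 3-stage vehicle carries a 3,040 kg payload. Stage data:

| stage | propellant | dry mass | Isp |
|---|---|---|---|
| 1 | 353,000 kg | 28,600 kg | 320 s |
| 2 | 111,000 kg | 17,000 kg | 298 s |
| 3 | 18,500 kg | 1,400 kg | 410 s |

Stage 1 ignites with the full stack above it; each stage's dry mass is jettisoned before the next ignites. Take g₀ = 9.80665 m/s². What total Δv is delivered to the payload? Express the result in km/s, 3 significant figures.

Ignition mass of stage 1 = 353,000+28,600 + 111,000+17,000 + 18,500+1,400 + 3,040 = 532,540 kg.
Stage 1: m₀ = 532,540 kg, m_f = 532,540 − 353,000 = 179,540 kg; Δv = 320×9.80665×ln(2.966) = 3138.1×1.0873 ≈ 3412 m/s.
Stage 2: m₀ = 150,940 kg, m_f = 150,940 − 111,000 = 39,940 kg; Δv = 298×9.80665×ln(3.779) = 2922.4×1.3295 ≈ 3885 m/s.
Stage 3: m₀ = 22,940 kg, m_f = 22,940 − 18,500 = 4,440 kg; Δv = 410×9.80665×ln(5.167) = 4020.7×1.6422 ≈ 6603 m/s.
Total Δv = 3412 + 3885 + 6603 = 13900 m/s.

Δv ≈ 13.9 km/s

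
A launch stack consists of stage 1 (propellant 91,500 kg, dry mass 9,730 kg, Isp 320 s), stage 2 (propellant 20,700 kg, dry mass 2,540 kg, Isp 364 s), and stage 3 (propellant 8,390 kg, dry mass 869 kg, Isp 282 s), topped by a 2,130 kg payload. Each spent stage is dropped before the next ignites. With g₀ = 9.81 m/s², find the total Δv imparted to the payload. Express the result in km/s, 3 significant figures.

Δv ≈ 10.5 km/s

Ignition mass of stage 1 = 91,500+9,730 + 20,700+2,540 + 8,390+869 + 2,130 = 135,859 kg.
Stage 1: m₀ = 135,859 kg, m_f = 135,859 − 91,500 = 44,359 kg; Δv = 320×9.81×ln(3.063) = 3139.2×1.1193 ≈ 3514 m/s.
Stage 2: m₀ = 34,629 kg, m_f = 34,629 − 20,700 = 13,929 kg; Δv = 364×9.81×ln(2.486) = 3570.8×0.9107 ≈ 3252 m/s.
Stage 3: m₀ = 11,389 kg, m_f = 11,389 − 8,390 = 2,999 kg; Δv = 282×9.81×ln(3.798) = 2766.4×1.3344 ≈ 3691 m/s.
Total Δv = 3514 + 3252 + 3691 = 10457 m/s.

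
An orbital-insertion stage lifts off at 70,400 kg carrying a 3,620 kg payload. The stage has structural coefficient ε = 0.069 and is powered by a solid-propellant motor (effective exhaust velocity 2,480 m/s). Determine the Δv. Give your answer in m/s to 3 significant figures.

Stage wet mass = m₀ − payload = 70,400 − 3,620 = 66,780 kg.
Stage dry mass = ε × stage wet mass = 0.069 × 66,780 = 4,607.82 kg.
Burnout mass m_f = stage dry + payload = 4,607.82 + 3,620 = 8,227.82 kg.
Δv = v_e · ln(70,400/8,227.82) = 2480.0 × ln(8.556) = 2480.0 × 2.1467 ≈ 5324 m/s.

Δv ≈ 5320 m/s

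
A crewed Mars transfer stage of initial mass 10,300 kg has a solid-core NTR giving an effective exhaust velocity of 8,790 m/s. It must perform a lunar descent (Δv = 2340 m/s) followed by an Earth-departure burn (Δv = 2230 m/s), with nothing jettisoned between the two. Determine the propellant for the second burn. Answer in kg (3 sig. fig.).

propellant for the second burn ≈ 1770 kg

After the first burn: m = 10300 × exp(−2340/8790.0) = 10300 × 0.76628 = 7,892.68 kg.
After the second burn: m = 7,892.68 × exp(−2230/8790.0) = 7,892.68 × 0.77593 = 6,124.17 kg.
Second-burn propellant = 7,892.68 − 6,124.17 = 1,768.51 kg.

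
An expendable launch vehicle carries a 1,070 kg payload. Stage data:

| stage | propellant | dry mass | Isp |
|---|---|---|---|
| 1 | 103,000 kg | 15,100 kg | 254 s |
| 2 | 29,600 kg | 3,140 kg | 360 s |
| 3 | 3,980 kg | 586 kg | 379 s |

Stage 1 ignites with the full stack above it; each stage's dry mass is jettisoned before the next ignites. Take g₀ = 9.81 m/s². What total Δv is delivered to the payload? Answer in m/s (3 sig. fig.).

Ignition mass of stage 1 = 103,000+15,100 + 29,600+3,140 + 3,980+586 + 1,070 = 156,476 kg.
Stage 1: m₀ = 156,476 kg, m_f = 156,476 − 103,000 = 53,476 kg; Δv = 254×9.81×ln(2.926) = 2491.7×1.0737 ≈ 2675 m/s.
Stage 2: m₀ = 38,376 kg, m_f = 38,376 − 29,600 = 8,776 kg; Δv = 360×9.81×ln(4.373) = 3531.6×1.4754 ≈ 5211 m/s.
Stage 3: m₀ = 5,636 kg, m_f = 5,636 − 3,980 = 1,656 kg; Δv = 379×9.81×ln(3.403) = 3718.0×1.2248 ≈ 4554 m/s.
Total Δv = 2675 + 5211 + 4554 = 12440 m/s.

Δv ≈ 12400 m/s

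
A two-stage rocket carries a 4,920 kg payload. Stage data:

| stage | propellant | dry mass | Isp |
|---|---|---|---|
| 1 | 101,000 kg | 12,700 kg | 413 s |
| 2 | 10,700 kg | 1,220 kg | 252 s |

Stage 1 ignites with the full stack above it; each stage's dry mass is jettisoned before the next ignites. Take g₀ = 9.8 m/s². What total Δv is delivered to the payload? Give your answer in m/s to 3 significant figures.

Δv ≈ 8510 m/s

Ignition mass of stage 1 = 101,000+12,700 + 10,700+1,220 + 4,920 = 130,540 kg.
Stage 1: m₀ = 130,540 kg, m_f = 130,540 − 101,000 = 29,540 kg; Δv = 413×9.8×ln(4.419) = 4047.4×1.4859 ≈ 6014 m/s.
Stage 2: m₀ = 16,840 kg, m_f = 16,840 − 10,700 = 6,140 kg; Δv = 252×9.8×ln(2.743) = 2469.6×1.0089 ≈ 2492 m/s.
Total Δv = 6014 + 2492 = 8506 m/s.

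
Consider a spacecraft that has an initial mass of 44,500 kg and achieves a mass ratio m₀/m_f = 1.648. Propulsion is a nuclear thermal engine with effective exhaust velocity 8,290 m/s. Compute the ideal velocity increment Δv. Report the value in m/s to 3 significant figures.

By the Tsiolkovsky rocket equation, Δv = v_e · ln(1.648) = 8290.0 × 0.4996 ≈ 4141.4 m/s.

Δv ≈ 4140 m/s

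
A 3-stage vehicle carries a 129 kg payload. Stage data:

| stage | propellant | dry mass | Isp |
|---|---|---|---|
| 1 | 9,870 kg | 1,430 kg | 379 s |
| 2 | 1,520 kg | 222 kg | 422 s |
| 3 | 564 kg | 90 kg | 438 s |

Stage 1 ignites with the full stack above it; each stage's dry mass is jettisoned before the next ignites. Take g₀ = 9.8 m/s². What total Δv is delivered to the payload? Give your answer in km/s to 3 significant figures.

Δv ≈ 13.9 km/s

Ignition mass of stage 1 = 9,870+1,430 + 1,520+222 + 564+90 + 129 = 13,825 kg.
Stage 1: m₀ = 13,825 kg, m_f = 13,825 − 9,870 = 3,955 kg; Δv = 379×9.8×ln(3.496) = 3714.2×1.2515 ≈ 4648 m/s.
Stage 2: m₀ = 2,525 kg, m_f = 2,525 − 1,520 = 1,005 kg; Δv = 422×9.8×ln(2.512) = 4135.6×0.9213 ≈ 3810 m/s.
Stage 3: m₀ = 783 kg, m_f = 783 − 564 = 219 kg; Δv = 438×9.8×ln(3.575) = 4292.4×1.2741 ≈ 5469 m/s.
Total Δv = 4648 + 3810 + 5469 = 13927 m/s.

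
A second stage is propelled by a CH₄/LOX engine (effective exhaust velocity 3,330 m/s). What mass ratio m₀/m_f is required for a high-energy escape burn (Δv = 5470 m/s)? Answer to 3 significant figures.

mass ratio ≈ 5.17

m₀/m_f = exp(Δv / v_e) = exp(5470 / 3330.0) = exp(1.6426) = 5.1688.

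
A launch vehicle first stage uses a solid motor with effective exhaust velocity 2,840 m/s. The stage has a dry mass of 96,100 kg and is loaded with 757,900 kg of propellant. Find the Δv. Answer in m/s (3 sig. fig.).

Δv ≈ 6200 m/s

m₀ = m_dry + m_prop = 96,100 + 757,900 = 854,000 kg.
Δv = v_e · ln(m₀/m_f) = 2840.0 × ln(8.887) = 2840.0 × 2.1845 ≈ 6204.1 m/s.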